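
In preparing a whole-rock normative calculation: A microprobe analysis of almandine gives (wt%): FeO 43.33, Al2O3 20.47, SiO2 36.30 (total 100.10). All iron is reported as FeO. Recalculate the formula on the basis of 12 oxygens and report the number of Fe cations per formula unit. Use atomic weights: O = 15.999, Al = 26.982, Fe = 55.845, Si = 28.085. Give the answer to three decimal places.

43.33 wt% FeO ÷ 71.844 g/mol = 0.60311 mol, giving 0.60311 Fe and 0.60311 O.
20.47 wt% Al2O3 ÷ 101.961 g/mol = 0.20076 mol, giving 0.40152 Al and 0.60228 O.
36.30 wt% SiO2 ÷ 60.083 g/mol = 0.60416 mol, giving 0.60416 Si and 1.20832 O.
Oxygen sums to 2.41371; scaling by 12/2.41371 = 4.97160 puts the formula on 12 O.
Fe: 0.60311 × 4.97160 = 2.998 atoms per formula unit.

2.998 Fe apfu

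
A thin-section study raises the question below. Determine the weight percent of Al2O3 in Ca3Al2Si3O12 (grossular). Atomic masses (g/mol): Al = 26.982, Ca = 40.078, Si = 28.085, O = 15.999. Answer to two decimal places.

Molar mass of Ca3Al2Si3O12 = 3×40.078 + 2×26.982 + 3×28.085 + 12×15.999 = 450.441 g/mol.
Each formula unit contains 2 Al, equivalent to 2/2 = 1.0000 mol Al2O3.
M(Al2O3) = 2×26.982 + 3×15.999 = 101.961 g/mol.
Mass of Al2O3 per formula unit = 1.0000 × 101.961 = 101.961 g.
Al2O3 wt% = 101.961 / 450.441 × 100 = 22.64%.

22.64 wt%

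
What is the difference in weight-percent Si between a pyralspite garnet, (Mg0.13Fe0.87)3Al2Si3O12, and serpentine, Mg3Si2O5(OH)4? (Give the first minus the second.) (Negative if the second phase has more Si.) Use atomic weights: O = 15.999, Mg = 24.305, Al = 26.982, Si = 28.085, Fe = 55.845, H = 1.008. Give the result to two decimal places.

Si in (Mg0.13Fe0.87)3Al2Si3O12: molar mass 485.441 g/mol; 3×28.085 = 84.255 g → 17.36 wt%.
Si in Mg3Si2O5(OH)4: molar mass 277.108 g/mol; 2×28.085 = 56.170 g → 20.27 wt%.
Difference = 17.36 − 20.27 = -2.91 percentage points.

-2.91 percentage points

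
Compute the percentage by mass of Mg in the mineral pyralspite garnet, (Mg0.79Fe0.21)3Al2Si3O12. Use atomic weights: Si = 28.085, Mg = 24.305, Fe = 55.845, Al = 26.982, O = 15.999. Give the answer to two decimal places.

13.62 weight percent

Formula mass = 2.37*24.305 + 0.63*55.845 + 2*26.982 + 3*28.085 + 12*15.999 = 422.992 g/mol, of which 57.603 g is Mg.
So Mg makes up 57.603/422.992 = 0.1362 of the mass, i.e. 13.62%.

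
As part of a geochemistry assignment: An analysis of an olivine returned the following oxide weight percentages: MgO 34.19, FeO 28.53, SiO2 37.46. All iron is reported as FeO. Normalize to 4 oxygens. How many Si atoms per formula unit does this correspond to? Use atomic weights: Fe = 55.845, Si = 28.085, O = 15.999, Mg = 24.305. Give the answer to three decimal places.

1.001 Si apfu

MgO (M=40.304): mol = 0.84830; Mg = 0.84830, O = 0.84830.
FeO (M=71.844): mol = 0.39711; Fe = 0.39711, O = 0.39711.
SiO2 (M=60.083): mol = 0.62347; Si = 0.62347, O = 1.24694.
ΣO = 2.49235; factor = 4/ΣO = 1.60491.
Si apfu = 0.62347 × 1.60491 = 1.001.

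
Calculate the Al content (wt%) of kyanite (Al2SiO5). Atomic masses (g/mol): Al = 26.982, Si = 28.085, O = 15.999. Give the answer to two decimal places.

33.30 wt%

Formula mass = 2*26.982 + 1*28.085 + 5*15.999 = 162.044 g/mol, of which 53.964 g is Al.
So Al makes up 53.964/162.044 = 0.3330 of the mass, i.e. 33.30%.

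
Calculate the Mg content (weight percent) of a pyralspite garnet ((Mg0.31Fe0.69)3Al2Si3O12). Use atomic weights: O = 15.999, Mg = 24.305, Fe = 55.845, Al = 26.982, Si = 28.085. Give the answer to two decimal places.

Formula mass = 0.93×24.305 + 2.07×55.845 + 2×26.982 + 3×28.085 + 12×15.999 = 468.410 g/mol, of which 22.604 g is Mg.
So Mg makes up 22.604/468.410 = 0.0483 of the mass, i.e. 4.83%.

4.83 weight percent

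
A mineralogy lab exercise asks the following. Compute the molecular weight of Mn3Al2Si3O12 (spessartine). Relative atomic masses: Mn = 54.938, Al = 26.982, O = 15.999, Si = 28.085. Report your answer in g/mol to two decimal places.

495.02 g/mol

Mn: 3 × 54.938 = 164.8140
Al: 2 × 26.982 = 53.9640
Si: 3 × 28.085 = 84.2550
O: 12 × 15.999 = 191.9880
Summing the contributions gives the formula mass.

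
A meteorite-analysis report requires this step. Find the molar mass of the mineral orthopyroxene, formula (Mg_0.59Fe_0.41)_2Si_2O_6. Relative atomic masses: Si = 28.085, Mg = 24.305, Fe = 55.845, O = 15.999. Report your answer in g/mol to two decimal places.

Mg: 1.18 × 24.305 = 28.6799
Fe: 0.82 × 55.845 = 45.7929
Si: 2 × 28.085 = 56.1700
O: 6 × 15.999 = 95.9940
Summing the contributions gives the formula mass.

226.64 g/mol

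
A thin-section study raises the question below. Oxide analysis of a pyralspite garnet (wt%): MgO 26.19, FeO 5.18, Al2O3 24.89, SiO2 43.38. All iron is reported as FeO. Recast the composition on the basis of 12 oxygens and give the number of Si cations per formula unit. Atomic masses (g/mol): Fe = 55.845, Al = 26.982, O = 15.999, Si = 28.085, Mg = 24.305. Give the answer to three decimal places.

2.989 Si apfu

MgO (M=40.304): mol = 0.64981; Mg = 0.64981, O = 0.64981.
FeO (M=71.844): mol = 0.07210; Fe = 0.07210, O = 0.07210.
Al2O3 (M=101.961): mol = 0.24411; Al = 0.48822, O = 0.73233.
SiO2 (M=60.083): mol = 0.72200; Si = 0.72200, O = 1.44400.
ΣO = 2.89824; factor = 12/ΣO = 4.14044.
Si apfu = 0.72200 × 4.14044 = 2.989.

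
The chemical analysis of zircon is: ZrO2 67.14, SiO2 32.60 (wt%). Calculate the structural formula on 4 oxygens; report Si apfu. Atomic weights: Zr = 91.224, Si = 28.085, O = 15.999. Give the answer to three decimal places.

0.998 Si apfu

ZrO2 (M=123.222): mol = 0.54487; Zr = 0.54487, O = 1.08974.
SiO2 (M=60.083): mol = 0.54258; Si = 0.54258, O = 1.08516.
ΣO = 2.17490; factor = 4/ΣO = 1.83917.
Si apfu = 0.54258 × 1.83917 = 0.998.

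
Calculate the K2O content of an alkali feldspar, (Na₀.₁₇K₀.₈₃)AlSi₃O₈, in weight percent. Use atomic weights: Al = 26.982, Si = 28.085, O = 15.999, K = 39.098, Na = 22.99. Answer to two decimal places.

14.18 wt%

Molar mass of (Na₀.₁₇K₀.₈₃)AlSi₃O₈ = 0.17×22.99 + 0.83×39.098 + 1×26.982 + 3×28.085 + 8×15.999 = 275.589 g/mol.
Each formula unit contains 0.83 K, equivalent to 0.83/2 = 0.4150 mol K2O.
M(K2O) = 2×39.098 + 1×15.999 = 94.195 g/mol.
Mass of K2O per formula unit = 0.4150 × 94.195 = 39.091 g.
K2O wt% = 39.091 / 275.589 × 100 = 14.18%.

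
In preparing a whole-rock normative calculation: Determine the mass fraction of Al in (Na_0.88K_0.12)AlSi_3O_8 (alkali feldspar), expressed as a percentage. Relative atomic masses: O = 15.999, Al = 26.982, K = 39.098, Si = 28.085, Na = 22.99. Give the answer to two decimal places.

Formula mass = 0.88·22.99 + 0.12·39.098 + 1·26.982 + 3·28.085 + 8·15.999 = 264.152 g/mol, of which 26.982 g is Al.
So Al makes up 26.982/264.152 = 0.1021 of the mass, i.e. 10.21%.

10.21 mass %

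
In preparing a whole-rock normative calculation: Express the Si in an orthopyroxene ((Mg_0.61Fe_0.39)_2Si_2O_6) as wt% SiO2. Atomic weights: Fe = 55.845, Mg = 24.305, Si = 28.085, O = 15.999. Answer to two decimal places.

53.32 wt%

Molar mass of (Mg_0.61Fe_0.39)_2Si_2O_6 = 1.22*24.305 + 0.78*55.845 + 2*28.085 + 6*15.999 = 225.375 g/mol.
Each formula unit contains 2 Si, equivalent to 2/1 = 2.0000 mol SiO2.
M(SiO2) = 1×28.085 + 2×15.999 = 60.083 g/mol.
Mass of SiO2 per formula unit = 2.0000 × 60.083 = 120.166 g.
SiO2 wt% = 120.166 / 225.375 × 100 = 53.32%.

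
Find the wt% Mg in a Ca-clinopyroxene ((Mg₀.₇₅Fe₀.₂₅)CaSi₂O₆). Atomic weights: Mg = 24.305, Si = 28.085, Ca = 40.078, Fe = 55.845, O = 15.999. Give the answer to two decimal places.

8.12 mass %

Formula mass = 0.75×24.305 + 0.25×55.845 + 1×40.078 + 2×28.085 + 6×15.999 = 224.432 g/mol, of which 18.229 g is Mg.
So Mg makes up 18.229/224.432 = 0.0812 of the mass, i.e. 8.12%.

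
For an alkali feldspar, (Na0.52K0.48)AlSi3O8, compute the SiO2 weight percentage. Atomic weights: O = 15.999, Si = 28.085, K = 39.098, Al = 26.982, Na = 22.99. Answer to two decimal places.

66.77 wt%

M((Na0.52K0.48)AlSi3O8) = 269.951 g/mol; M(SiO2) = 60.083 g/mol.
Moles SiO2 per formula unit = 3 Si ÷ 1 = 3.0000.
SiO2 fraction = (3.0000 × 60.083) / 269.951 = 180.249/269.951 = 0.6677.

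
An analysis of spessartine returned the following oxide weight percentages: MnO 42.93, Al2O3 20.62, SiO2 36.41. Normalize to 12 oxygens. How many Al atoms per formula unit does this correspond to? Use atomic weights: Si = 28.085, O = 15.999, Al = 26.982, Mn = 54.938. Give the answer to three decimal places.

2.002 Al apfu

42.93 wt% MnO ÷ 70.937 g/mol = 0.60518 mol, giving 0.60518 Mn and 0.60518 O.
20.62 wt% Al2O3 ÷ 101.961 g/mol = 0.20223 mol, giving 0.40446 Al and 0.60669 O.
36.41 wt% SiO2 ÷ 60.083 g/mol = 0.60600 mol, giving 0.60600 Si and 1.21200 O.
Oxygen sums to 2.42387; scaling by 12/2.42387 = 4.95076 puts the formula on 12 O.
Al: 0.40446 × 4.95076 = 2.002 atoms per formula unit.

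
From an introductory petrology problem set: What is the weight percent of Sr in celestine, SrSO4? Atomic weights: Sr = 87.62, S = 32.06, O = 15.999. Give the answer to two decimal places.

47.70 weight percent

M(SrSO4) = 183.676 g/mol.
Sr contributes 1 × 87.62 = 87.620 g per mole.
87.620/183.676 = 0.4770 → 47.70%.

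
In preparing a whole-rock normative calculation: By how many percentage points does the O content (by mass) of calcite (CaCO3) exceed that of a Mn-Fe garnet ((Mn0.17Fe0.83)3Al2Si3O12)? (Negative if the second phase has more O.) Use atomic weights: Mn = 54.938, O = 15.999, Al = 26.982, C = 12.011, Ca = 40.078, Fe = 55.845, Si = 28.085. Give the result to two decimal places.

9.35 percentage points

First mineral: 47.997 g O in 100.086 g formula = 47.96 wt% O.
Second mineral: 191.988 g O in 497.279 g formula = 38.61 wt% O.
47.96% − 38.61% gives a difference of 9.35 percentage points.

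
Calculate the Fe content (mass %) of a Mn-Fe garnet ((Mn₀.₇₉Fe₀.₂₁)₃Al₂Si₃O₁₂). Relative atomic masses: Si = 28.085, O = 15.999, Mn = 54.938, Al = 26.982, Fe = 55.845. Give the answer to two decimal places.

Formula mass = 2.37×54.938 + 0.63×55.845 + 2×26.982 + 3×28.085 + 12×15.999 = 495.592 g/mol, of which 35.182 g is Fe.
So Fe makes up 35.182/495.592 = 0.0710 of the mass, i.e. 7.10%.

7.10 mass %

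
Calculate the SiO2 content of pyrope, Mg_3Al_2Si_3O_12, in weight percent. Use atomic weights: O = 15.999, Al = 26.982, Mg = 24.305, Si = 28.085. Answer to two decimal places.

44.71 wt%

Molar mass of Mg_3Al_2Si_3O_12 = 3*24.305 + 2*26.982 + 3*28.085 + 12*15.999 = 403.122 g/mol.
Each formula unit contains 3 Si, equivalent to 3/1 = 3.0000 mol SiO2.
M(SiO2) = 1×28.085 + 2×15.999 = 60.083 g/mol.
Mass of SiO2 per formula unit = 3.0000 × 60.083 = 180.249 g.
SiO2 wt% = 180.249 / 403.122 × 100 = 44.71%.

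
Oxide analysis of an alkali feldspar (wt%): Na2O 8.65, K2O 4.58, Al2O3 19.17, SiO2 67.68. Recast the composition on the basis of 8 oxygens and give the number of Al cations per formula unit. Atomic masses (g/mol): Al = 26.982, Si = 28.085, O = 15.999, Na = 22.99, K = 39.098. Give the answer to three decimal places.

1.001 Al apfu

Na2O (M=61.979): mol = 0.13956; Na = 0.27912, O = 0.13956.
K2O (M=94.195): mol = 0.04862; K = 0.09724, O = 0.04862.
Al2O3 (M=101.961): mol = 0.18801; Al = 0.37602, O = 0.56403.
SiO2 (M=60.083): mol = 1.12644; Si = 1.12644, O = 2.25288.
ΣO = 3.00509; factor = 8/ΣO = 2.66215.
Al apfu = 0.37602 × 2.66215 = 1.001.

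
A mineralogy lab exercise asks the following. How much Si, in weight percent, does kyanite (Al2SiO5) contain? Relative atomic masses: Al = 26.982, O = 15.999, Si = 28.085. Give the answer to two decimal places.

Molar mass of Al2SiO5: 2×26.982 + 1×28.085 + 5×15.999 = 162.044 g/mol.
Mass of Si per formula unit: 1 × 28.085 = 28.085 g.
Weight fraction Si = 28.085 / 162.044 = 0.1733.

17.33 weight percent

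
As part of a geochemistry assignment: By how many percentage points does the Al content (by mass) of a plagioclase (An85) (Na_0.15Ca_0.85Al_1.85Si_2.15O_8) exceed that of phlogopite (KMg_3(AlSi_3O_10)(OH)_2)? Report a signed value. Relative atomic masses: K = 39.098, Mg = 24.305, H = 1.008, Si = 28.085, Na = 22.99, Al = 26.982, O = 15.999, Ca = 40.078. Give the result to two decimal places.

11.63 percentage points

M(Na_0.15Ca_0.85Al_1.85Si_2.15O_8) = 275.806 g/mol, so wt% Al = 49.917/275.806 × 100 = 18.10%.
M(KMg_3(AlSi_3O_10)(OH)_2) = 417.254 g/mol, so wt% Al = 26.982/417.254 × 100 = 6.47%.
18.10 − 6.47 = 11.63 pp.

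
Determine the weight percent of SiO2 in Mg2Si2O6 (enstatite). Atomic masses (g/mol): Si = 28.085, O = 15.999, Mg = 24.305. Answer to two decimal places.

Molar mass of Mg2Si2O6 = 2·24.305 + 2·28.085 + 6·15.999 = 200.774 g/mol.
Each formula unit contains 2 Si, equivalent to 2/1 = 2.0000 mol SiO2.
M(SiO2) = 1×28.085 + 2×15.999 = 60.083 g/mol.
Mass of SiO2 per formula unit = 2.0000 × 60.083 = 120.166 g.
SiO2 wt% = 120.166 / 200.774 × 100 = 59.85%.

59.85 wt%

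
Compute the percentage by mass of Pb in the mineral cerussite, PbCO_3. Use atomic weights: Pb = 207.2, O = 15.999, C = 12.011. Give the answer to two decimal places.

77.54 mass %

M(PbCO_3) = 267.208 g/mol.
Pb contributes 1 × 207.2 = 207.200 g per mole.
207.200/267.208 = 0.7754 → 77.54%.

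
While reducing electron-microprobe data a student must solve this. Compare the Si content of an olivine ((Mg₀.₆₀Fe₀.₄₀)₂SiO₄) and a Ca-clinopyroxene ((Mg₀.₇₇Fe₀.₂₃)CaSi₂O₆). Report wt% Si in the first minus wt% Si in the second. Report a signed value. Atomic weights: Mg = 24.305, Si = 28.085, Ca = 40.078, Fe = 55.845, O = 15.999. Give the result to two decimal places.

-8.17 percentage points

First mineral: 28.085 g Si in 165.923 g formula = 16.93 wt% Si.
Second mineral: 56.170 g Si in 223.801 g formula = 25.10 wt% Si.
16.93% − 25.10% gives a difference of -8.17 percentage points.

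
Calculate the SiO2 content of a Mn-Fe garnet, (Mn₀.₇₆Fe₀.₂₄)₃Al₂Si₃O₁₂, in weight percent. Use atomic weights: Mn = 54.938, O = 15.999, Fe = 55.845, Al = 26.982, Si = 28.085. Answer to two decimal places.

M((Mn₀.₇₆Fe₀.₂₄)₃Al₂Si₃O₁₂) = 495.674 g/mol; M(SiO2) = 60.083 g/mol.
Moles SiO2 per formula unit = 3 Si ÷ 1 = 3.0000.
SiO2 fraction = (3.0000 × 60.083) / 495.674 = 180.249/495.674 = 0.3636.

36.36 wt%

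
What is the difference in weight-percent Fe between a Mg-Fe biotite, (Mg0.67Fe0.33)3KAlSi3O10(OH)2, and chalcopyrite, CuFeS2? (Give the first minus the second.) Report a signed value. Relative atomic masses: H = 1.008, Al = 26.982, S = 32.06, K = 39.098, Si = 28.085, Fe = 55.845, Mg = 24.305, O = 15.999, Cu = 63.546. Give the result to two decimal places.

Fe in (Mg0.67Fe0.33)3KAlSi3O10(OH)2: molar mass 448.479 g/mol; 0.99×55.845 = 55.287 g → 12.33 wt%.
Fe in CuFeS2: molar mass 183.511 g/mol; 1×55.845 = 55.845 g → 30.43 wt%.
Difference = 12.33 − 30.43 = -18.10 percentage points.

-18.10 percentage points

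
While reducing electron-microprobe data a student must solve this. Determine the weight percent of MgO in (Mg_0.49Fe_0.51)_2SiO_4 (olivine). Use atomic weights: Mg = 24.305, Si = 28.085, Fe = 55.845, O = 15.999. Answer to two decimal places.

22.85 wt%

Formula mass = 172.862 g/mol.
0.98 Mg → 0.9800 mol MgO per formula unit; M(MgO) = 40.304, so MgO mass = 39.498 g.
39.498/172.862 × 100 = 22.85 wt%.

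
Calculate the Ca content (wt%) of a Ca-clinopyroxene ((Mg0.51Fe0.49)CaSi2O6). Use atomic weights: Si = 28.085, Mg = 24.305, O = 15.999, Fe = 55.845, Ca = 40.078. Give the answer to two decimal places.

M((Mg0.51Fe0.49)CaSi2O6) = 232.002 g/mol.
Ca contributes 1 × 40.078 = 40.078 g per mole.
40.078/232.002 = 0.1727 → 17.27%.

17.27 wt%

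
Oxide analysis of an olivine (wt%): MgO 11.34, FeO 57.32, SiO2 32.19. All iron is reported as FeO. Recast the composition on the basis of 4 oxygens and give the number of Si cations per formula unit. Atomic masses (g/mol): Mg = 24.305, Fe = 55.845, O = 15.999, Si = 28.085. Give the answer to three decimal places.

0.996 Si apfu

11.34 wt% MgO ÷ 40.304 g/mol = 0.28136 mol, giving 0.28136 Mg and 0.28136 O.
57.32 wt% FeO ÷ 71.844 g/mol = 0.79784 mol, giving 0.79784 Fe and 0.79784 O.
32.19 wt% SiO2 ÷ 60.083 g/mol = 0.53576 mol, giving 0.53576 Si and 1.07152 O.
Oxygen sums to 2.15072; scaling by 4/2.15072 = 1.85984 puts the formula on 4 O.
Si: 0.53576 × 1.85984 = 0.996 atoms per formula unit.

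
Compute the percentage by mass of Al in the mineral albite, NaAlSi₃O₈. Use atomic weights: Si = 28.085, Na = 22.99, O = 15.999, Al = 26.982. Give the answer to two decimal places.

Molar mass of NaAlSi₃O₈: 1*22.99 + 1*26.982 + 3*28.085 + 8*15.999 = 262.219 g/mol.
Mass of Al per formula unit: 1 × 26.982 = 26.982 g.
Weight fraction Al = 26.982 / 262.219 = 0.1029.

10.29 weight percent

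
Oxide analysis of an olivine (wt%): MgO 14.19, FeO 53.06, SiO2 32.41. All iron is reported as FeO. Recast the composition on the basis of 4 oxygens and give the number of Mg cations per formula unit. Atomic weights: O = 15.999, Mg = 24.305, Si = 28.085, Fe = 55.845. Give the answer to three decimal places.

0.649 Mg apfu

14.19 wt% MgO ÷ 40.304 g/mol = 0.35207 mol, giving 0.35207 Mg and 0.35207 O.
53.06 wt% FeO ÷ 71.844 g/mol = 0.73854 mol, giving 0.73854 Fe and 0.73854 O.
32.41 wt% SiO2 ÷ 60.083 g/mol = 0.53942 mol, giving 0.53942 Si and 1.07884 O.
Oxygen sums to 2.16945; scaling by 4/2.16945 = 1.84379 puts the formula on 4 O.
Mg: 0.35207 × 1.84379 = 0.649 atoms per formula unit.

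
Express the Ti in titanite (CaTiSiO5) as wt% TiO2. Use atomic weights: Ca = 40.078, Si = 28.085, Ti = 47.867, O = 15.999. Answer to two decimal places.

40.74 wt%

Formula mass = 196.025 g/mol.
1 Ti → 1.0000 mol TiO2 per formula unit; M(TiO2) = 79.865, so TiO2 mass = 79.865 g.
79.865/196.025 × 100 = 40.74 wt%.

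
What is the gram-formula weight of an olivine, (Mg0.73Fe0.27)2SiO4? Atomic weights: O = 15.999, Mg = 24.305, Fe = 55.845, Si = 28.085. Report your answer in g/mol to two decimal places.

157.72 g/mol

The formula mass is the sum 1.46*24.305 + 0.54*55.845 + 1*28.085 + 4*15.999.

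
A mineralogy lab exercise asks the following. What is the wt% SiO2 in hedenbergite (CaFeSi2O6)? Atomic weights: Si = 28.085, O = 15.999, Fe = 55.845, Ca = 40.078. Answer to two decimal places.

Molar mass of CaFeSi2O6 = 1·40.078 + 1·55.845 + 2·28.085 + 6·15.999 = 248.087 g/mol.
Each formula unit contains 2 Si, equivalent to 2/1 = 2.0000 mol SiO2.
M(SiO2) = 1×28.085 + 2×15.999 = 60.083 g/mol.
Mass of SiO2 per formula unit = 2.0000 × 60.083 = 120.166 g.
SiO2 wt% = 120.166 / 248.087 × 100 = 48.44%.

48.44 wt%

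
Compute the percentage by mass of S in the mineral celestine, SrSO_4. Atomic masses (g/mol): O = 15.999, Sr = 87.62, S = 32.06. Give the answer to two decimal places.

M(SrSO_4) = 183.676 g/mol.
S contributes 1 × 32.06 = 32.060 g per mole.
32.060/183.676 = 0.1745 → 17.45%.

17.45 mass %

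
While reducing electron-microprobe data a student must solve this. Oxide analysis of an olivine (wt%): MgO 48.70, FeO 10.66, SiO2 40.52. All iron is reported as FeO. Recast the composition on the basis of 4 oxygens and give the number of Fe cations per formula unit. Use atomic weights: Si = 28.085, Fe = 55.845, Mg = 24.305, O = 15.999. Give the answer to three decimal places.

MgO: 48.70/40.304 = 1.20832 mol → 1.20832 mol Mg, 1.20832 mol O.
FeO: 10.66/71.844 = 0.14838 mol → 0.14838 mol Fe, 0.14838 mol O.
SiO2: 40.52/60.083 = 0.67440 mol → 0.67440 mol Si, 1.34880 mol O.
Total oxygen = 2.70550 mol. Normalization factor = 4/2.70550 = 1.47847.
Fe per 4 O = 0.14838 × 1.47847 = 0.219.

0.219 Fe apfu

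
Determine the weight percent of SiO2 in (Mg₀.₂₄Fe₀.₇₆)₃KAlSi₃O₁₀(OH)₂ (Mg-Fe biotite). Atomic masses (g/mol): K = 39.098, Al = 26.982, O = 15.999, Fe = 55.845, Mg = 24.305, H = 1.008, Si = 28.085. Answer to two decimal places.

36.85 wt%

Formula mass = 489.165 g/mol.
3 Si → 3.0000 mol SiO2 per formula unit; M(SiO2) = 60.083, so SiO2 mass = 180.249 g.
180.249/489.165 × 100 = 36.85 wt%.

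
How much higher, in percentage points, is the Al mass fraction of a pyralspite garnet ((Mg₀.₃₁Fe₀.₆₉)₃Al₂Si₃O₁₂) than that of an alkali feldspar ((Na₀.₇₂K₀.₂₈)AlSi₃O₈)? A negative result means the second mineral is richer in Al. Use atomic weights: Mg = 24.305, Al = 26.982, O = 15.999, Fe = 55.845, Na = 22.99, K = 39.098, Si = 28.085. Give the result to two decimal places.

Al in (Mg₀.₃₁Fe₀.₆₉)₃Al₂Si₃O₁₂: molar mass 468.410 g/mol; 2×26.982 = 53.964 g → 11.52 wt%.
Al in (Na₀.₇₂K₀.₂₈)AlSi₃O₈: molar mass 266.729 g/mol; 1×26.982 = 26.982 g → 10.12 wt%.
Difference = 11.52 − 10.12 = 1.40 percentage points.

1.40 percentage points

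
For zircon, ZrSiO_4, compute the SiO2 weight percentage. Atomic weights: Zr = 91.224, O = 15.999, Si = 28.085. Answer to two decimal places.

Molar mass of ZrSiO_4 = 1·91.224 + 1·28.085 + 4·15.999 = 183.305 g/mol.
Each formula unit contains 1 Si, equivalent to 1/1 = 1.0000 mol SiO2.
M(SiO2) = 1×28.085 + 2×15.999 = 60.083 g/mol.
Mass of SiO2 per formula unit = 1.0000 × 60.083 = 60.083 g.
SiO2 wt% = 60.083 / 183.305 × 100 = 32.78%.

32.78 wt%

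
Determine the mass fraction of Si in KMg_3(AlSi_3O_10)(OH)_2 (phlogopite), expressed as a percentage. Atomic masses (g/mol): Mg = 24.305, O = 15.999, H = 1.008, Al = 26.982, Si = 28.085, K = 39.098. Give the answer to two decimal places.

Molar mass of KMg_3(AlSi_3O_10)(OH)_2: 1×39.098 + 3×24.305 + 1×26.982 + 3×28.085 + 12×15.999 + 2×1.008 = 417.254 g/mol.
Mass of Si per formula unit: 3 × 28.085 = 84.255 g.
Weight fraction Si = 84.255 / 417.254 = 0.2019.

20.19 mass %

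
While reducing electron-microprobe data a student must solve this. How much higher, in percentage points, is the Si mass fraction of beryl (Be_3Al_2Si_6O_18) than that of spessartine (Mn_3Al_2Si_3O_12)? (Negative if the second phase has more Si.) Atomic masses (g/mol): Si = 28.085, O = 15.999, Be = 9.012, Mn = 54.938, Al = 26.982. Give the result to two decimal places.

First mineral: 168.510 g Si in 537.492 g formula = 31.35 wt% Si.
Second mineral: 84.255 g Si in 495.021 g formula = 17.02 wt% Si.
31.35% − 17.02% gives a difference of 14.33 percentage points.

14.33 percentage points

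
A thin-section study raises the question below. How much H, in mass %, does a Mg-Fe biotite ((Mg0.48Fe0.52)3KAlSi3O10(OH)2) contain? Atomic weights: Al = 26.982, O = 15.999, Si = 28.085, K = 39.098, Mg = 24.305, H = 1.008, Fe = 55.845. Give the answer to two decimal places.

0.43 mass %

Molar mass of (Mg0.48Fe0.52)3KAlSi3O10(OH)2: 1.44*24.305 + 1.56*55.845 + 1*39.098 + 1*26.982 + 3*28.085 + 12*15.999 + 2*1.008 = 466.456 g/mol.
Mass of H per formula unit: 2 × 1.008 = 2.016 g.
Weight fraction H = 2.016 / 466.456 = 0.0043.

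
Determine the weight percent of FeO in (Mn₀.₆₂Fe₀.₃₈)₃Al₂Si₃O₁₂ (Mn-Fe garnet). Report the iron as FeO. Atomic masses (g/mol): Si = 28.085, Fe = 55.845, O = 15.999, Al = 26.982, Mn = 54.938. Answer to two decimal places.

Formula mass = 496.055 g/mol.
1.14 Fe → 1.1400 mol FeO per formula unit; M(FeO) = 71.844, so FeO mass = 81.902 g.
81.902/496.055 × 100 = 16.51 wt%.

16.51 wt%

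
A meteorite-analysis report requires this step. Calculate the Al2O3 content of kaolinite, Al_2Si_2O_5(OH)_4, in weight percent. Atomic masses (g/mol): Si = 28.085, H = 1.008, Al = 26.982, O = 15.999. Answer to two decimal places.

M(Al_2Si_2O_5(OH)_4) = 258.157 g/mol; M(Al2O3) = 101.961 g/mol.
Moles Al2O3 per formula unit = 2 Al ÷ 2 = 1.0000.
Al2O3 fraction = (1.0000 × 101.961) / 258.157 = 101.961/258.157 = 0.3950.

39.50 wt%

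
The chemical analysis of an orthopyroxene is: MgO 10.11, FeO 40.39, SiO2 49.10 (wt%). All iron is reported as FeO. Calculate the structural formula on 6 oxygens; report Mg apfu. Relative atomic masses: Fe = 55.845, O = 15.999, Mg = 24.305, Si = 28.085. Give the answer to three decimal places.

0.615 Mg apfu

10.11 wt% MgO ÷ 40.304 g/mol = 0.25084 mol, giving 0.25084 Mg and 0.25084 O.
40.39 wt% FeO ÷ 71.844 g/mol = 0.56219 mol, giving 0.56219 Fe and 0.56219 O.
49.10 wt% SiO2 ÷ 60.083 g/mol = 0.81720 mol, giving 0.81720 Si and 1.63440 O.
Oxygen sums to 2.44743; scaling by 6/2.44743 = 2.45155 puts the formula on 6 O.
Mg: 0.25084 × 2.45155 = 0.615 atoms per formula unit.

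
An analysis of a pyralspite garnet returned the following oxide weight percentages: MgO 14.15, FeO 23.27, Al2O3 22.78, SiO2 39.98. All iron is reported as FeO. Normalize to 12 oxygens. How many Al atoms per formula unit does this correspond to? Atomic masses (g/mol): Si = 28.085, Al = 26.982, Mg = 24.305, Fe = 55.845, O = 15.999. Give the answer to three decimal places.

MgO (M=40.304): mol = 0.35108; Mg = 0.35108, O = 0.35108.
FeO (M=71.844): mol = 0.32390; Fe = 0.32390, O = 0.32390.
Al2O3 (M=101.961): mol = 0.22342; Al = 0.44684, O = 0.67026.
SiO2 (M=60.083): mol = 0.66541; Si = 0.66541, O = 1.33082.
ΣO = 2.67606; factor = 12/ΣO = 4.48420.
Al apfu = 0.44684 × 4.48420 = 2.004.

2.004 Al apfu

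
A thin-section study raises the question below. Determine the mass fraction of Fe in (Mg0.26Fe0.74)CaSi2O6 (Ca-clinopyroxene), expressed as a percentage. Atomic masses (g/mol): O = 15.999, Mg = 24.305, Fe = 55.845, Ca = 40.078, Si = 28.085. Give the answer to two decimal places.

M((Mg0.26Fe0.74)CaSi2O6) = 239.887 g/mol.
Fe contributes 0.74 × 55.845 = 41.325 g per mole.
41.325/239.887 = 0.1723 → 17.23%.

17.23 weight percent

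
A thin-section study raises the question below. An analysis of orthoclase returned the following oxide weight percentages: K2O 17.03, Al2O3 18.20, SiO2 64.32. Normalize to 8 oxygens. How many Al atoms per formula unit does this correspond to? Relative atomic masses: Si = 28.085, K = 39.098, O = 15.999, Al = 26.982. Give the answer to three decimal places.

17.03 wt% K2O ÷ 94.195 g/mol = 0.18080 mol, giving 0.36160 K and 0.18080 O.
18.20 wt% Al2O3 ÷ 101.961 g/mol = 0.17850 mol, giving 0.35700 Al and 0.53550 O.
64.32 wt% SiO2 ÷ 60.083 g/mol = 1.07052 mol, giving 1.07052 Si and 2.14104 O.
Oxygen sums to 2.85734; scaling by 8/2.85734 = 2.79981 puts the formula on 8 O.
Al: 0.35700 × 2.79981 = 1.000 atoms per formula unit.

1.000 Al apfu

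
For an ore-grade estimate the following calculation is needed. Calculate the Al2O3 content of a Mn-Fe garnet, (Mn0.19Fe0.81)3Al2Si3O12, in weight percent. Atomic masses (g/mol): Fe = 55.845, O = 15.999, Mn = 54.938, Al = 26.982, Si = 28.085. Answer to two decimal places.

20.51 wt%

M((Mn0.19Fe0.81)3Al2Si3O12) = 497.225 g/mol; M(Al2O3) = 101.961 g/mol.
Moles Al2O3 per formula unit = 2 Al ÷ 2 = 1.0000.
Al2O3 fraction = (1.0000 × 101.961) / 497.225 = 101.961/497.225 = 0.2051.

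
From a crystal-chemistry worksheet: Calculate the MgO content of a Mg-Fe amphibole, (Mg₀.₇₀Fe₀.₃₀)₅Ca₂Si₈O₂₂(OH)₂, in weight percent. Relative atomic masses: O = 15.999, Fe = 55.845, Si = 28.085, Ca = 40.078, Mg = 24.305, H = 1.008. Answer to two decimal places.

16.41 wt%

Formula mass = 859.663 g/mol.
3.50 Mg → 3.5000 mol MgO per formula unit; M(MgO) = 40.304, so MgO mass = 141.064 g.
141.064/859.663 × 100 = 16.41 wt%.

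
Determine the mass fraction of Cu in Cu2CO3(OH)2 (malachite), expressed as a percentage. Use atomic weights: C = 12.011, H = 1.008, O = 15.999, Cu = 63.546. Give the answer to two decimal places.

57.48 weight percent

M(Cu2CO3(OH)2) = 221.114 g/mol.
Cu contributes 2 × 63.546 = 127.092 g per mole.
127.092/221.114 = 0.5748 → 57.48%.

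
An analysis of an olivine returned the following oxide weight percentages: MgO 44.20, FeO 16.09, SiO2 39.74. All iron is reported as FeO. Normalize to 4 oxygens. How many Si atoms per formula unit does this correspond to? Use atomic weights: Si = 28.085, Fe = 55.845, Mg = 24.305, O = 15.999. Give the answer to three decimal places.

1.001 Si apfu

MgO (M=40.304): mol = 1.09667; Mg = 1.09667, O = 1.09667.
FeO (M=71.844): mol = 0.22396; Fe = 0.22396, O = 0.22396.
SiO2 (M=60.083): mol = 0.66142; Si = 0.66142, O = 1.32284.
ΣO = 2.64347; factor = 4/ΣO = 1.51316.
Si apfu = 0.66142 × 1.51316 = 1.001.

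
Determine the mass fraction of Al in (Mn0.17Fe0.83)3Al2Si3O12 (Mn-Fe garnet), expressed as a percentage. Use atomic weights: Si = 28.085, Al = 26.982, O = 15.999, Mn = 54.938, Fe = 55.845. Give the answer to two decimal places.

Formula mass = 0.51×54.938 + 2.49×55.845 + 2×26.982 + 3×28.085 + 12×15.999 = 497.279 g/mol, of which 53.964 g is Al.
So Al makes up 53.964/497.279 = 0.1085 of the mass, i.e. 10.85%.

10.85 mass %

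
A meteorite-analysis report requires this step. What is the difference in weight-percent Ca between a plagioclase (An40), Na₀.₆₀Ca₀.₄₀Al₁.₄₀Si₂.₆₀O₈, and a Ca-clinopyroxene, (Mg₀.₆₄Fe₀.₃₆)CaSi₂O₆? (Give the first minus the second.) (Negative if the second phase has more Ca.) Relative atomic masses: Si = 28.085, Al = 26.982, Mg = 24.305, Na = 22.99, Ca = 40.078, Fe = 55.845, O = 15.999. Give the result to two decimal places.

-11.62 percentage points

Ca in Na₀.₆₀Ca₀.₄₀Al₁.₄₀Si₂.₆₀O₈: molar mass 268.613 g/mol; 0.40×40.078 = 16.031 g → 5.97 wt%.
Ca in (Mg₀.₆₄Fe₀.₃₆)CaSi₂O₆: molar mass 227.901 g/mol; 1×40.078 = 40.078 g → 17.59 wt%.
Difference = 5.97 − 17.59 = -11.62 percentage points.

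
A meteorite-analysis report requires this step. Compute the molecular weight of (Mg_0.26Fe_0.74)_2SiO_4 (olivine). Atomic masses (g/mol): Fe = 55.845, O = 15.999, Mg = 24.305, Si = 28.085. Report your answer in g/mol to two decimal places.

M = 0.52*24.305 + 1.48*55.845 + 1*28.085 + 4*15.999

187.37 g/mol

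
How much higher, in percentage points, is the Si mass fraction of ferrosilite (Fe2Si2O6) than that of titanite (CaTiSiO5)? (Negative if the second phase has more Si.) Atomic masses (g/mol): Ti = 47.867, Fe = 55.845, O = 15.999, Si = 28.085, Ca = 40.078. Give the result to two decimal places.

6.96 percentage points

First mineral: 56.170 g Si in 263.854 g formula = 21.29 wt% Si.
Second mineral: 28.085 g Si in 196.025 g formula = 14.33 wt% Si.
21.29% − 14.33% gives a difference of 6.96 percentage points.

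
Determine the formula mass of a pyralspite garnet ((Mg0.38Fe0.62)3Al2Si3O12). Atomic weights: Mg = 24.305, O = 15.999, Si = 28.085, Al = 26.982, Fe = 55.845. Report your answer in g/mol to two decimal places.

M = 1.14·24.305 + 1.86·55.845 + 2·26.982 + 3·28.085 + 12·15.999

461.79 g/mol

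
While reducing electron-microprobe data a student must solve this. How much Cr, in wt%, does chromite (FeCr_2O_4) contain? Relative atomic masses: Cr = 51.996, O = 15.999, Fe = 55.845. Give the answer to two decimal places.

Molar mass of FeCr_2O_4: 1×55.845 + 2×51.996 + 4×15.999 = 223.833 g/mol.
Mass of Cr per formula unit: 2 × 51.996 = 103.992 g.
Weight fraction Cr = 103.992 / 223.833 = 0.4646.

46.46 wt%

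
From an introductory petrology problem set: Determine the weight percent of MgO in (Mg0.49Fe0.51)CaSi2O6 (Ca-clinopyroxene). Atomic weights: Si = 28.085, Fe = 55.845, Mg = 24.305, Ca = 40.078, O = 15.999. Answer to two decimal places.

8.49 wt%

Molar mass of (Mg0.49Fe0.51)CaSi2O6 = 0.49·24.305 + 0.51·55.845 + 1·40.078 + 2·28.085 + 6·15.999 = 232.632 g/mol.
Each formula unit contains 0.49 Mg, equivalent to 0.49/1 = 0.4900 mol MgO.
M(MgO) = 1×24.305 + 1×15.999 = 40.304 g/mol.
Mass of MgO per formula unit = 0.4900 × 40.304 = 19.749 g.
MgO wt% = 19.749 / 232.632 × 100 = 8.49%.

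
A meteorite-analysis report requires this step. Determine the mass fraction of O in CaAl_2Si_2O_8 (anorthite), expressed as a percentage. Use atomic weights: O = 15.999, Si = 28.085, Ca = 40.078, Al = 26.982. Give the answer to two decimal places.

Molar mass of CaAl_2Si_2O_8: 1*40.078 + 2*26.982 + 2*28.085 + 8*15.999 = 278.204 g/mol.
Mass of O per formula unit: 8 × 15.999 = 127.992 g.
Weight fraction O = 127.992 / 278.204 = 0.4601.

46.01 mass %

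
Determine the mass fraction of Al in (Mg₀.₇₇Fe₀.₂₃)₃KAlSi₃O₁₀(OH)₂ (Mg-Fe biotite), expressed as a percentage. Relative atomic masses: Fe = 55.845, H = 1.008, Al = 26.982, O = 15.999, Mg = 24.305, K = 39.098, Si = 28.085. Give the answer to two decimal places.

6.15 wt%

Formula mass = 2.31*24.305 + 0.69*55.845 + 1*39.098 + 1*26.982 + 3*28.085 + 12*15.999 + 2*1.008 = 439.017 g/mol, of which 26.982 g is Al.
So Al makes up 26.982/439.017 = 0.0615 of the mass, i.e. 6.15%.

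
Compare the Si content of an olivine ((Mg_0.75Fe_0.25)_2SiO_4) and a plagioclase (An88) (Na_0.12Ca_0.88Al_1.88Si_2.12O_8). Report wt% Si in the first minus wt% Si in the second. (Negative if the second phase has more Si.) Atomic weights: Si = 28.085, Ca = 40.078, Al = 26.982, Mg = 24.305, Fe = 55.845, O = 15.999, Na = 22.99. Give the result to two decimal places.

-3.60 percentage points

M((Mg_0.75Fe_0.25)_2SiO_4) = 156.461 g/mol, so wt% Si = 28.085/156.461 × 100 = 17.95%.
M(Na_0.12Ca_0.88Al_1.88Si_2.12O_8) = 276.286 g/mol, so wt% Si = 59.540/276.286 × 100 = 21.55%.
17.95 − 21.55 = -3.60 pp.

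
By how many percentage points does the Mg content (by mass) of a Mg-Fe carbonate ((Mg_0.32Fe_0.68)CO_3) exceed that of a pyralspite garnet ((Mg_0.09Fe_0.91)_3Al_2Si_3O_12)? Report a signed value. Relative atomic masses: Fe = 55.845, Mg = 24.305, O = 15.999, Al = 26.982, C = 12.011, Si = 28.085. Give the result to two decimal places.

First mineral: 7.778 g Mg in 105.760 g formula = 7.35 wt% Mg.
Second mineral: 6.562 g Mg in 489.226 g formula = 1.34 wt% Mg.
7.35% − 1.34% gives a difference of 6.01 percentage points.

6.01 percentage points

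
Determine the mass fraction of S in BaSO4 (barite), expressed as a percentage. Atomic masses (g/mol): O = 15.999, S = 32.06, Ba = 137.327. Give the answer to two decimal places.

13.74 weight percent

Formula mass = 1*137.327 + 1*32.06 + 4*15.999 = 233.383 g/mol, of which 32.060 g is S.
So S makes up 32.060/233.383 = 0.1374 of the mass, i.e. 13.74%.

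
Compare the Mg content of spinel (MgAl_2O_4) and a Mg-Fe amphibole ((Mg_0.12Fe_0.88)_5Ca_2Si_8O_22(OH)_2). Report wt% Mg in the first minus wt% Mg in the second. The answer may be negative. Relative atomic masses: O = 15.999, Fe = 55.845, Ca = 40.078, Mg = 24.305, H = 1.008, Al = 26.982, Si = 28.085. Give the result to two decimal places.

First mineral: 24.305 g Mg in 142.265 g formula = 17.08 wt% Mg.
Second mineral: 14.583 g Mg in 951.129 g formula = 1.53 wt% Mg.
17.08% − 1.53% gives a difference of 15.55 percentage points.

15.55 percentage points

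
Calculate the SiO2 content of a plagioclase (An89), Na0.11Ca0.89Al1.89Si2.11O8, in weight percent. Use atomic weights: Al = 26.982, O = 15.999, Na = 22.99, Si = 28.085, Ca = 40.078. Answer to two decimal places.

45.86 wt%

Molar mass of Na0.11Ca0.89Al1.89Si2.11O8 = 0.11·22.99 + 0.89·40.078 + 1.89·26.982 + 2.11·28.085 + 8·15.999 = 276.446 g/mol.
Each formula unit contains 2.11 Si, equivalent to 2.11/1 = 2.1100 mol SiO2.
M(SiO2) = 1×28.085 + 2×15.999 = 60.083 g/mol.
Mass of SiO2 per formula unit = 2.1100 × 60.083 = 126.775 g.
SiO2 wt% = 126.775 / 276.446 × 100 = 45.86%.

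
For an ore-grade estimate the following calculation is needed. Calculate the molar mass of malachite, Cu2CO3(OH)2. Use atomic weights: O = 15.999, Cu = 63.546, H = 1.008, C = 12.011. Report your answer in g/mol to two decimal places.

221.11 g/mol

Cu: 2 × 63.546 = 127.0920
C: 1 × 12.011 = 12.0110
O: 5 × 15.999 = 79.9950
H: 2 × 1.008 = 2.0160
Summing the contributions gives the formula mass.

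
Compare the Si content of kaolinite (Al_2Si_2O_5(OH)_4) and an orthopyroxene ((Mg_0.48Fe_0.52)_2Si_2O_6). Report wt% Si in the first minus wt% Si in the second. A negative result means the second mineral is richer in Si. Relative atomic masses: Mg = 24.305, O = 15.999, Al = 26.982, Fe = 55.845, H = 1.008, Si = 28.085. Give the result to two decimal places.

Si in Al_2Si_2O_5(OH)_4: molar mass 258.157 g/mol; 2×28.085 = 56.170 g → 21.76 wt%.
Si in (Mg_0.48Fe_0.52)_2Si_2O_6: molar mass 233.576 g/mol; 2×28.085 = 56.170 g → 24.05 wt%.
Difference = 21.76 − 24.05 = -2.29 percentage points.

-2.29 percentage points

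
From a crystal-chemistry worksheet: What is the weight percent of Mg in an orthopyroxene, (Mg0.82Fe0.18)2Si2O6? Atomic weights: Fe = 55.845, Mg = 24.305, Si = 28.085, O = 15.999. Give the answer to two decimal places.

Molar mass of (Mg0.82Fe0.18)2Si2O6: 1.64×24.305 + 0.36×55.845 + 2×28.085 + 6×15.999 = 212.128 g/mol.
Mass of Mg per formula unit: 1.64 × 24.305 = 39.860 g.
Weight fraction Mg = 39.860 / 212.128 = 0.1879.

18.79 weight percent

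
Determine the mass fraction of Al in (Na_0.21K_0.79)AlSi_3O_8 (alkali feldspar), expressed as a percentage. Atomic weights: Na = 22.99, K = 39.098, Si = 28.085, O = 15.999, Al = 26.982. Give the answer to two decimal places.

9.81 weight percent

Formula mass = 0.21×22.99 + 0.79×39.098 + 1×26.982 + 3×28.085 + 8×15.999 = 274.944 g/mol, of which 26.982 g is Al.
So Al makes up 26.982/274.944 = 0.0981 of the mass, i.e. 9.81%.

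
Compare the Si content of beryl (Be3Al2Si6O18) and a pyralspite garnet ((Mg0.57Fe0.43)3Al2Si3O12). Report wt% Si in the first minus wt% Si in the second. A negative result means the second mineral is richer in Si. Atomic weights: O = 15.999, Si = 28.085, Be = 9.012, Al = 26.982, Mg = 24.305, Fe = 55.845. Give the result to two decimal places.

12.37 percentage points

M(Be3Al2Si6O18) = 537.492 g/mol, so wt% Si = 168.510/537.492 × 100 = 31.35%.
M((Mg0.57Fe0.43)3Al2Si3O12) = 443.809 g/mol, so wt% Si = 84.255/443.809 × 100 = 18.98%.
31.35 − 18.98 = 12.37 pp.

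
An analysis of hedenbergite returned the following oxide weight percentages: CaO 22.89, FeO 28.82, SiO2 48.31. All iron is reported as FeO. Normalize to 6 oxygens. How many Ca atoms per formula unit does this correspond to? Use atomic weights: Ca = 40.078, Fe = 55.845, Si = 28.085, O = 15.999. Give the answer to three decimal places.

1.013 Ca apfu

CaO (M=56.077): mol = 0.40819; Ca = 0.40819, O = 0.40819.
FeO (M=71.844): mol = 0.40115; Fe = 0.40115, O = 0.40115.
SiO2 (M=60.083): mol = 0.80405; Si = 0.80405, O = 1.60810.
ΣO = 2.41744; factor = 6/ΣO = 2.48196.
Ca apfu = 0.40819 × 2.48196 = 1.013.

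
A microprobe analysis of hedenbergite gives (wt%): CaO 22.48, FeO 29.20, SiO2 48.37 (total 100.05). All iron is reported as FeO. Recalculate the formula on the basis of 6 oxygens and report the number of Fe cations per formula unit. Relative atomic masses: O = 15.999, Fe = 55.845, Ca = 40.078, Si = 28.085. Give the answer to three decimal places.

1.009 Fe apfu

CaO: 22.48/56.077 = 0.40088 mol → 0.40088 mol Ca, 0.40088 mol O.
FeO: 29.20/71.844 = 0.40644 mol → 0.40644 mol Fe, 0.40644 mol O.
SiO2: 48.37/60.083 = 0.80505 mol → 0.80505 mol Si, 1.61010 mol O.
Total oxygen = 2.41742 mol. Normalization factor = 6/2.41742 = 2.48198.
Fe per 6 O = 0.40644 × 2.48198 = 1.009.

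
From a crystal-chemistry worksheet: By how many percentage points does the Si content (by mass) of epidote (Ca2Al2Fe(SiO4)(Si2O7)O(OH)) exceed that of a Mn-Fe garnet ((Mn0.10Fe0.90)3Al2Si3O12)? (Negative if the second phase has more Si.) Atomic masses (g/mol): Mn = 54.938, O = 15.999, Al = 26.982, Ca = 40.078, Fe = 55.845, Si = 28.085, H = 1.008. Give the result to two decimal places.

0.50 percentage points

First mineral: 84.255 g Si in 483.215 g formula = 17.44 wt% Si.
Second mineral: 84.255 g Si in 497.470 g formula = 16.94 wt% Si.
17.44% − 16.94% gives a difference of 0.50 percentage points.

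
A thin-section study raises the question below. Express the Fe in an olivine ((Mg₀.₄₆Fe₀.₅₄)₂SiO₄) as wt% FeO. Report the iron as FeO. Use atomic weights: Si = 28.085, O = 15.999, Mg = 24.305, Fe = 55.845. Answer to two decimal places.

44.40 wt%

M((Mg₀.₄₆Fe₀.₅₄)₂SiO₄) = 174.754 g/mol; M(FeO) = 71.844 g/mol.
Moles FeO per formula unit = 1.08 Fe ÷ 1 = 1.0800.
FeO fraction = (1.0800 × 71.844) / 174.754 = 77.592/174.754 = 0.4440.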